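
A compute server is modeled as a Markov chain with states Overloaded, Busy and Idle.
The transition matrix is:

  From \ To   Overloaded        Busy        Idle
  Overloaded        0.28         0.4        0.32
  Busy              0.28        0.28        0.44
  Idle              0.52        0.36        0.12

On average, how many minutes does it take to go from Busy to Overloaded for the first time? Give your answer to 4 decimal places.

Let t(s) be the expected number of minutes to first reach Overloaded from state s, with t(Overloaded) = 0. Conditioning on the first minute:
t(Busy) = 1 + 0.28·t(Busy) + 0.44·t(Idle)
t(Idle) = 1 + 0.36·t(Busy) + 0.12·t(Idle)
Solving: t(Busy) = 2.7778, t(Idle) = 2.2727.
Expected minutes from Busy to Overloaded: 2.7778.

2.7778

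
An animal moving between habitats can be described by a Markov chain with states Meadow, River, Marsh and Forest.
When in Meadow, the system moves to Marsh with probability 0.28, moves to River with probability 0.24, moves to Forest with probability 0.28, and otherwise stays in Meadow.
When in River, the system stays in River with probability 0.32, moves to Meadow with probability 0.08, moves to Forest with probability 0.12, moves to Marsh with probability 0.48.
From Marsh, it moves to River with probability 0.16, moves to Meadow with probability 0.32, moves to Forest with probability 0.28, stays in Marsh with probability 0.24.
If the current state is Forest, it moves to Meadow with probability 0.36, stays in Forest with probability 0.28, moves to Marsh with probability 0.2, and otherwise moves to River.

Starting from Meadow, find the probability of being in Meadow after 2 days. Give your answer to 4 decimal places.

Propagate the distribution vector 2 days from Meadow.
After 0 days: (1.0000, 0.0000, 0.0000, 0.0000)
After 1 day: (0.2000, 0.2400, 0.2800, 0.2800)
After 2 days: (0.2496, 0.2144, 0.2944, 0.2416)
P(in Meadow after 2 days) = 0.2496

0.2496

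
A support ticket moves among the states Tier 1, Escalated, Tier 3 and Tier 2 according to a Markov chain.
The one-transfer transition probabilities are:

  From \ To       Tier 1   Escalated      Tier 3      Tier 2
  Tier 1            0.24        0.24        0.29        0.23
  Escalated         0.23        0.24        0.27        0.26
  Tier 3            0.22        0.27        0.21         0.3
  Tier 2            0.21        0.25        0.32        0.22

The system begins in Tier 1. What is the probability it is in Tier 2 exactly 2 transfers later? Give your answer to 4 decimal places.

0.2552

Propagate the distribution vector 2 transfers from Tier 1.
After 0 transfers: (1.0000, 0.0000, 0.0000, 0.0000)
After 1 transfer: (0.2400, 0.2400, 0.2900, 0.2300)
After 2 transfers: (0.2249, 0.2510, 0.2689, 0.2552)
P(in Tier 2 after 2 transfers) = 0.2552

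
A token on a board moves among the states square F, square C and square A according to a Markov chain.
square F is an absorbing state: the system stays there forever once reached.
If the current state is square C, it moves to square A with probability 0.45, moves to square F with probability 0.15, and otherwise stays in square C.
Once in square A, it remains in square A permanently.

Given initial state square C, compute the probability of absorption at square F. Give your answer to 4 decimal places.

Let h(s) be the probability of absorption at square F starting from transient state s. Then h(square F) = 1 and h(square A) = 0. By first-step analysis:
h(square C) = 0.15·1 + 0.4·h(square C) + 0.45·0
Solving: h(square C) = 0.2500.
Starting from square C, the probability is 0.2500.

0.2500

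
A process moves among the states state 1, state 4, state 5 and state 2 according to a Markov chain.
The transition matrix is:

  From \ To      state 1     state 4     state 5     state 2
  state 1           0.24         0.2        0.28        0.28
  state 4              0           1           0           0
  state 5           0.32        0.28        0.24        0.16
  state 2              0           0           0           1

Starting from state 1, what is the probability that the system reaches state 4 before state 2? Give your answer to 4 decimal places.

0.4721

Let h(s) be the probability of absorption at state 4 starting from transient state s. Then h(state 4) = 1 and h(state 2) = 0. By first-step analysis:
h(state 1) = 0.24·h(state 1) + 0.2·1 + 0.28·h(state 5) + 0.28·0
h(state 5) = 0.32·h(state 1) + 0.28·1 + 0.24·h(state 5) + 0.16·0
Solving: h(state 1) = 0.4721, h(state 5) = 0.5672.
Starting from state 1, the probability is 0.4721.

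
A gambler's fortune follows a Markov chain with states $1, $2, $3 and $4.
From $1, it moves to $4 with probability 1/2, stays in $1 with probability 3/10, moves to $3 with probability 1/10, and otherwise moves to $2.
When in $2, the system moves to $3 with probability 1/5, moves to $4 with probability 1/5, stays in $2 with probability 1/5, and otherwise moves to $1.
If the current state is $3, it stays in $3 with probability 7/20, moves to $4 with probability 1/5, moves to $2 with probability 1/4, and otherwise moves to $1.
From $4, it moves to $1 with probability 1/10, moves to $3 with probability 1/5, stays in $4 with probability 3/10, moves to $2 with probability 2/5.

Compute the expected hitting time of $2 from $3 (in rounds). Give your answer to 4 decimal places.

3.7838

Let t(s) be the expected number of rounds to first reach $2 from state s, with t($2) = 0. Conditioning on the first round:
t($1) = 1 + 0.3·t($1) + 0.1·t($3) + 0.5·t($4)
t($3) = 1 + 0.2·t($1) + 0.35·t($3) + 0.2·t($4)
t($4) = 1 + 0.1·t($1) + 0.2·t($3) + 0.3·t($4)
Solving: t($1) = 4.1892, t($3) = 3.7838, t($4) = 3.1081.
Expected rounds from $3 to $2: 3.7838.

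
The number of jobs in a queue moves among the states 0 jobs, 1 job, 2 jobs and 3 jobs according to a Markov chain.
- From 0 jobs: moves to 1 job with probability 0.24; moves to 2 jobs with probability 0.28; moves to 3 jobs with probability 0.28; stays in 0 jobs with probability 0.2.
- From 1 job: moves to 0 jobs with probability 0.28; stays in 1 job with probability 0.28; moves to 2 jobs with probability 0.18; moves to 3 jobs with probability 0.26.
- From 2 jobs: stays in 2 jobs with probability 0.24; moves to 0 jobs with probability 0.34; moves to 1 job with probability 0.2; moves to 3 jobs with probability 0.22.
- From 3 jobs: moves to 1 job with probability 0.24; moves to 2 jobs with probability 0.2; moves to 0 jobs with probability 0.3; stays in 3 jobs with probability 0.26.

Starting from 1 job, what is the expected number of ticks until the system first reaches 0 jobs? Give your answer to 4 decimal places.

Let t(s) be the expected number of ticks to first reach 0 jobs from state s, with t(0 jobs) = 0. Conditioning on the first tick:
t(1 job) = 1 + 0.28·t(1 job) + 0.18·t(2 jobs) + 0.26·t(3 jobs)
t(2 jobs) = 1 + 0.2·t(1 job) + 0.24·t(2 jobs) + 0.22·t(3 jobs)
t(3 jobs) = 1 + 0.24·t(1 job) + 0.2·t(2 jobs) + 0.26·t(3 jobs)
Solving: t(1 job) = 3.3687, t(2 jobs) = 3.1567, t(3 jobs) = 3.2970.
Expected ticks from 1 job to 0 jobs: 3.3687.

3.3687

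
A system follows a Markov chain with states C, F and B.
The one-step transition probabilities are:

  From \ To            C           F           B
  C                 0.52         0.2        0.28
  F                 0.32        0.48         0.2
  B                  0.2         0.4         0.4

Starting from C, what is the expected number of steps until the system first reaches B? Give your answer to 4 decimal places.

Let t(s) be the expected number of steps to first reach B from state s, with t(B) = 0. Conditioning on the first step:
t(C) = 1 + 0.52·t(C) + 0.2·t(F)
t(F) = 1 + 0.32·t(C) + 0.48·t(F)
Solving: t(C) = 3.8793, t(F) = 4.3103.
Expected steps from C to B: 3.8793.

3.8793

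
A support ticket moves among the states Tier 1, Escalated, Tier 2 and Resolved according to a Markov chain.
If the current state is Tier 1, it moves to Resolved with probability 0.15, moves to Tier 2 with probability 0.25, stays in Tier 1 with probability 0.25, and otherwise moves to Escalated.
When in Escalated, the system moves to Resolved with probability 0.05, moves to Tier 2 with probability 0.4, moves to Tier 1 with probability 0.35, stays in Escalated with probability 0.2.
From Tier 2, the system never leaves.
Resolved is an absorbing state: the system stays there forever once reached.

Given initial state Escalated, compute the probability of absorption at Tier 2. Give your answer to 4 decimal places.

Let h(s) be the probability of absorption at Tier 2 starting from transient state s. Then h(Tier 2) = 1 and h(Resolved) = 0. By first-step analysis:
h(Tier 1) = 0.25·h(Tier 1) + 0.35·h(Escalated) + 0.25·1 + 0.15·0
h(Escalated) = 0.35·h(Tier 1) + 0.2·h(Escalated) + 0.4·1 + 0.05·0
Solving: h(Tier 1) = 0.7120, h(Escalated) = 0.8115.
Starting from Escalated, the probability is 0.8115.

0.8115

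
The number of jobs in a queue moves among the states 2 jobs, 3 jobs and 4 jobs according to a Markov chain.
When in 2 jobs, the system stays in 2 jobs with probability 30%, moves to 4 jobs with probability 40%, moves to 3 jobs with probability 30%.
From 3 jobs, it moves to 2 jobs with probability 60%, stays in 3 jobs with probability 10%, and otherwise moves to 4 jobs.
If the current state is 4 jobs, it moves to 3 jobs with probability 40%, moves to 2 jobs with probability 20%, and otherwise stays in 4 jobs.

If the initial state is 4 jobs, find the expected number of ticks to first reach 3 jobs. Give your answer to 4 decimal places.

2.6471

Let t(s) be the expected number of ticks to first reach 3 jobs from state s, with t(3 jobs) = 0. Conditioning on the first tick:
t(2 jobs) = 1 + 0.3·t(2 jobs) + 0.4·t(4 jobs)
t(4 jobs) = 1 + 0.2·t(2 jobs) + 0.4·t(4 jobs)
Solving: t(2 jobs) = 2.9412, t(4 jobs) = 2.6471.
Expected ticks from 4 jobs to 3 jobs: 2.6471.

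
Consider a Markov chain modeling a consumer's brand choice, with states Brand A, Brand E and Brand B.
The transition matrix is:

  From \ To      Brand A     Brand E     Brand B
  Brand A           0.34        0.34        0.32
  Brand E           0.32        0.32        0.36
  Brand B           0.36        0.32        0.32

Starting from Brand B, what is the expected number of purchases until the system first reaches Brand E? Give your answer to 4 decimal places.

Let t(s) be the expected number of purchases to first reach Brand E from state s, with t(Brand E) = 0. Conditioning on the first purchase:
t(Brand A) = 1 + 0.34·t(Brand A) + 0.32·t(Brand B)
t(Brand B) = 1 + 0.36·t(Brand A) + 0.32·t(Brand B)
Solving: t(Brand A) = 2.9976, t(Brand B) = 3.0576.
Expected purchases from Brand B to Brand E: 3.0576.

3.0576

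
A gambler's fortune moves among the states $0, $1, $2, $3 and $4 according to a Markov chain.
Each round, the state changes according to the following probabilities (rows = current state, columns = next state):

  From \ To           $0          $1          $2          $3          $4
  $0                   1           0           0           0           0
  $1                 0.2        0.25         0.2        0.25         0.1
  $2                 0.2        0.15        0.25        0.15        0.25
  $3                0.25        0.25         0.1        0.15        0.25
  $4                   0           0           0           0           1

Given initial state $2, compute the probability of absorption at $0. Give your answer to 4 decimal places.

0.4840

Let h(s) be the probability of absorption at $0 starting from transient state s. Then h($0) = 1 and h($4) = 0. By first-step analysis:
h($1) = 0.2·1 + 0.25·h($1) + 0.2·h($2) + 0.25·h($3) + 0.1·0
h($2) = 0.2·1 + 0.15·h($1) + 0.25·h($2) + 0.15·h($3) + 0.25·0
h($3) = 0.25·1 + 0.25·h($1) + 0.1·h($2) + 0.15·h($3) + 0.25·0
Solving: h($1) = 0.5685, h($2) = 0.4840, h($3) = 0.5183.
Starting from $2, the probability is 0.4840.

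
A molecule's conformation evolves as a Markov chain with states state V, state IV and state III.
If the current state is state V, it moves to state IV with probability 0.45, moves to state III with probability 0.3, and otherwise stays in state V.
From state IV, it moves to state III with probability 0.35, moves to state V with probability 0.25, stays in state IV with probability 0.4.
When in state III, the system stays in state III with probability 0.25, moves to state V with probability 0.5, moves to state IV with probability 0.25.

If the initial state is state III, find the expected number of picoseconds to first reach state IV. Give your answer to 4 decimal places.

3.0303

Let t(s) be the expected number of picoseconds to first reach state IV from state s, with t(state IV) = 0. Conditioning on the first picosecond:
t(state V) = 1 + 0.25·t(state V) + 0.3·t(state III)
t(state III) = 1 + 0.5·t(state V) + 0.25·t(state III)
Solving: t(state V) = 2.5455, t(state III) = 3.0303.
Expected picoseconds from state III to state IV: 3.0303.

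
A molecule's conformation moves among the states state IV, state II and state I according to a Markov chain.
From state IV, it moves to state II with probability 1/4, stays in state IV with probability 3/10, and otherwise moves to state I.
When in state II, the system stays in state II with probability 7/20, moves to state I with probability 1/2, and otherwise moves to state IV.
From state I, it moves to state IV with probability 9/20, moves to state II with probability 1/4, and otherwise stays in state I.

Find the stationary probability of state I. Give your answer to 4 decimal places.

Let the stationary distribution be π with π = πP and π_1 + π_2 + π_3 = 1.
π_1 = 0.3·π_1 + 0.15·π_2 + 0.45·π_3
π_2 = 0.25·π_1 + 0.35·π_2 + 0.25·π_3
Solving with the normalization constraint gives π = (0.3188, 0.2778, 0.4034).
So the stationary probability of state I is 0.4034.

0.4034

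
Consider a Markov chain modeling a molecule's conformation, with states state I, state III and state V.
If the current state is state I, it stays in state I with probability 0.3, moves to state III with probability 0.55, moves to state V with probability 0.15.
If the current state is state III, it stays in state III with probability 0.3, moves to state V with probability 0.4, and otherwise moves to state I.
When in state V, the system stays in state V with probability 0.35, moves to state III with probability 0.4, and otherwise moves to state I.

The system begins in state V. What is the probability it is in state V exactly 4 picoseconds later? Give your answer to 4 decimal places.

0.3133

Propagate the distribution vector 4 picoseconds from state V.
After 0 picoseconds: (0.0000, 0.0000, 1.0000)
After 1 picosecond: (0.2500, 0.4000, 0.3500)
After 2 picoseconds: (0.2825, 0.3975, 0.3200)
After 3 picoseconds: (0.2840, 0.4026, 0.3134)
After 4 picoseconds: (0.2843, 0.4023, 0.3133)
P(in state V after 4 picoseconds) = 0.3133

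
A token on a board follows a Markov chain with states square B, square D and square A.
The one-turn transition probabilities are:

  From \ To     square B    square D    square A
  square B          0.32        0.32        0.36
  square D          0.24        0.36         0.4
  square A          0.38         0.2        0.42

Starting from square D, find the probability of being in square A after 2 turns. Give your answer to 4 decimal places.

Sum over the intermediate state after 1 turn:
P = P(square D→square B)·P(square B→square A) + P(square D→square D)·P(square D→square A) + P(square D→square A)·P(square A→square A)
  = 0.24×0.36 + 0.36×0.4 + 0.4×0.42
  = 0.0864 + 0.1440 + 0.1680 = 0.3984

0.3984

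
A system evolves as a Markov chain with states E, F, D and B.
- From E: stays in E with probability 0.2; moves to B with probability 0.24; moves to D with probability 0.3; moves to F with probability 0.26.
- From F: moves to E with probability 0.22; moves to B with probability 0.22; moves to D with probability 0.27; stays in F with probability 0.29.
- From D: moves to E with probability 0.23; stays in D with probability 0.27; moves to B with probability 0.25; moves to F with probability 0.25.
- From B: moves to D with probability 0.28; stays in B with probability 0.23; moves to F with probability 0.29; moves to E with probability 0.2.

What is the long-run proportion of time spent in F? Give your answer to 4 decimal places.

Let the stationary distribution be π with π = πP and π_1 + π_2 + π_3 + π_4 = 1.
π_1 = 0.2·π_1 + 0.22·π_2 + 0.23·π_3 + 0.2·π_4
π_2 = 0.26·π_1 + 0.29·π_2 + 0.25·π_3 + 0.29·π_4
π_3 = 0.3·π_1 + 0.27·π_2 + 0.27·π_3 + 0.28·π_4
Solving with the normalization constraint gives π = (0.2138, 0.2724, 0.2788, 0.2350).
So the stationary probability of F is 0.2724.

0.2724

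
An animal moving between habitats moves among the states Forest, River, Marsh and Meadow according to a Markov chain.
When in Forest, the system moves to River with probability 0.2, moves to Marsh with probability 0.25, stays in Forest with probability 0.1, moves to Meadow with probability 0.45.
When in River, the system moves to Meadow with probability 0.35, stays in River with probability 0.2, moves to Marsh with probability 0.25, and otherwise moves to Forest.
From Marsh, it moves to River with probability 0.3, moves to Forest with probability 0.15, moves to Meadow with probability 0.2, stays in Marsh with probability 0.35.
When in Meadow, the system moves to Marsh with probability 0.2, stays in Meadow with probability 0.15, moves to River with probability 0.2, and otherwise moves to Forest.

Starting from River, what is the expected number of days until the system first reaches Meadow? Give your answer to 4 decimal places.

3.0745

Let t(s) be the expected number of days to first reach Meadow from state s, with t(Meadow) = 0. Conditioning on the first day:
t(Forest) = 1 + 0.1·t(Forest) + 0.2·t(River) + 0.25·t(Marsh)
t(River) = 1 + 0.2·t(Forest) + 0.2·t(River) + 0.25·t(Marsh)
t(Marsh) = 1 + 0.15·t(Forest) + 0.3·t(River) + 0.35·t(Marsh)
Solving: t(Forest) = 2.7950, t(River) = 3.0745, t(Marsh) = 3.6025.
Expected days from River to Meadow: 3.0745.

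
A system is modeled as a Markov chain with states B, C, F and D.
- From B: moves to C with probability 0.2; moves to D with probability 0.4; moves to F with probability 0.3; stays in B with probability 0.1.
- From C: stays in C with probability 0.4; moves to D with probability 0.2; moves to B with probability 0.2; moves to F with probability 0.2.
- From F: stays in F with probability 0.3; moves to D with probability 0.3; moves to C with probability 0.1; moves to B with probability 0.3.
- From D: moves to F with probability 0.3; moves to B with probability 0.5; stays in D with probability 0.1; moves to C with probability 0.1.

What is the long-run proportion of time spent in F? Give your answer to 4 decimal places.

Let the stationary distribution be π with π = πP and π_1 + π_2 + π_3 + π_4 = 1.
π_1 = 0.1·π_1 + 0.2·π_2 + 0.3·π_3 + 0.5·π_4
π_2 = 0.2·π_1 + 0.4·π_2 + 0.1·π_3 + 0.1·π_4
π_3 = 0.3·π_1 + 0.2·π_2 + 0.3·π_3 + 0.3·π_4
Solving with the normalization constraint gives π = (0.2778, 0.1825, 0.2817, 0.2579).
So the stationary probability of F is 0.2817.

0.2817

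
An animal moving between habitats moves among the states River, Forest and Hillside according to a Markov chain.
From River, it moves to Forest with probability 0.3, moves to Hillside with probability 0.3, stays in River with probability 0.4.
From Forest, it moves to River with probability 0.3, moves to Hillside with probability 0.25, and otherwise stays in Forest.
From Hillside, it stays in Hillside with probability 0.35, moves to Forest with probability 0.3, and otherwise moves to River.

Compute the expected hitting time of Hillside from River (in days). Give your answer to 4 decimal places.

3.5417

Let t(s) be the expected number of days to first reach Hillside from state s, with t(Hillside) = 0. Conditioning on the first day:
t(River) = 1 + 0.4·t(River) + 0.3·t(Forest)
t(Forest) = 1 + 0.3·t(River) + 0.45·t(Forest)
Solving: t(River) = 3.5417, t(Forest) = 3.7500.
Expected days from River to Hillside: 3.5417.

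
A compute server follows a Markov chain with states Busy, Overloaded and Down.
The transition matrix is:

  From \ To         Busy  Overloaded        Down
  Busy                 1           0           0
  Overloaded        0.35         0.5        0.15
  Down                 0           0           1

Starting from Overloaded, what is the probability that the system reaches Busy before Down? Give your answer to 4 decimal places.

Let h(s) be the probability of absorption at Busy starting from transient state s. Then h(Busy) = 1 and h(Down) = 0. By first-step analysis:
h(Overloaded) = 0.35·1 + 0.5·h(Overloaded) + 0.15·0
Solving: h(Overloaded) = 0.7000.
Starting from Overloaded, the probability is 0.7000.

0.7000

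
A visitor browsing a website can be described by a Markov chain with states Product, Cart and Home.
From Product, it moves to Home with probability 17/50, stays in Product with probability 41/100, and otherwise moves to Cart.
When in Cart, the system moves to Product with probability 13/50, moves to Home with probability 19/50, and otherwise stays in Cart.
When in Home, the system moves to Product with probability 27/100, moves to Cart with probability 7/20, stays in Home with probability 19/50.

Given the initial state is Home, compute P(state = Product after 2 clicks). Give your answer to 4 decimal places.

Sum over the intermediate state after 1 click:
P = P(Home→Product)·P(Product→Product) + P(Home→Cart)·P(Cart→Product) + P(Home→Home)·P(Home→Product)
  = 0.27×0.41 + 0.35×0.26 + 0.38×0.27
  = 0.1107 + 0.0910 + 0.1026 = 0.3043

0.3043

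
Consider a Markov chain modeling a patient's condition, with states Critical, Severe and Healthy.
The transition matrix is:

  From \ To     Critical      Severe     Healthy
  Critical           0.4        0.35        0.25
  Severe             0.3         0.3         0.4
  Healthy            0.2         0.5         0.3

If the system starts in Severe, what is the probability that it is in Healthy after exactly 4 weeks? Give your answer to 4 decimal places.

0.3229

Propagate the distribution vector 4 weeks from Severe.
After 0 weeks: (0.0000, 1.0000, 0.0000)
After 1 week: (0.3000, 0.3000, 0.4000)
After 2 weeks: (0.2900, 0.3950, 0.3150)
After 3 weeks: (0.2975, 0.3775, 0.3250)
After 4 weeks: (0.2973, 0.3799, 0.3229)
P(in Healthy after 4 weeks) = 0.3229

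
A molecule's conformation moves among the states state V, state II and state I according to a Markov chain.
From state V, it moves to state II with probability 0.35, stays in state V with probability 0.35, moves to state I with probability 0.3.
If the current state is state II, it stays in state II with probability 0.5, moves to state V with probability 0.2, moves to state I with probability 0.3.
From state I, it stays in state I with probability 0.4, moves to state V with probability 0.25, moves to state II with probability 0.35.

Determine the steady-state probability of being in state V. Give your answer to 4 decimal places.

Let the stationary distribution be π with π = πP and π_1 + π_2 + π_3 = 1.
π_1 = 0.35·π_1 + 0.2·π_2 + 0.25·π_3
π_2 = 0.35·π_1 + 0.5·π_2 + 0.35·π_3
Solving with the normalization constraint gives π = (0.2549, 0.4118, 0.3333).
So the stationary probability of state V is 0.2549.

0.2549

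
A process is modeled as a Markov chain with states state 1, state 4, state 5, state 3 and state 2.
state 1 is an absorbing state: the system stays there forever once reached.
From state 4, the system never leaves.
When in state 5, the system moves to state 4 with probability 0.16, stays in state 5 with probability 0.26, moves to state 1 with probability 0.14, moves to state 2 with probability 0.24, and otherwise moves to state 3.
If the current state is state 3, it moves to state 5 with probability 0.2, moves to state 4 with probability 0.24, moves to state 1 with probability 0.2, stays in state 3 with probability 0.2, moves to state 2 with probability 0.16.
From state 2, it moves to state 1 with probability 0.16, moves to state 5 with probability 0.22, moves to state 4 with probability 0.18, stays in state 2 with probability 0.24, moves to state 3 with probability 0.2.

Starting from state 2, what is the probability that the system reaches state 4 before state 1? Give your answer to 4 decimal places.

Let h(s) be the probability of absorption at state 4 starting from transient state s. Then h(state 4) = 1 and h(state 1) = 0. By first-step analysis:
h(state 5) = 0.14·0 + 0.16·1 + 0.26·h(state 5) + 0.2·h(state 3) + 0.24·h(state 2)
h(state 3) = 0.2·0 + 0.24·1 + 0.2·h(state 5) + 0.2·h(state 3) + 0.16·h(state 2)
h(state 2) = 0.16·0 + 0.18·1 + 0.22·h(state 5) + 0.2·h(state 3) + 0.24·h(state 2)
Solving: h(state 5) = 0.5356, h(state 3) = 0.5407, h(state 2) = 0.5342.
Starting from state 2, the probability is 0.5342.

0.5342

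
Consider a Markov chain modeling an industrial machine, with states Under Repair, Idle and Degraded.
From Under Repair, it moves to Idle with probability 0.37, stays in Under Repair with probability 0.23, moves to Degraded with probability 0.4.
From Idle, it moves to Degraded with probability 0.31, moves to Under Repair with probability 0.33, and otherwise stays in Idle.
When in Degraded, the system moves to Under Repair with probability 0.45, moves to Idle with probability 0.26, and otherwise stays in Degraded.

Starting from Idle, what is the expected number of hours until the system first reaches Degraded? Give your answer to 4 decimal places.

Let t(s) be the expected number of hours to first reach Degraded from state s, with t(Degraded) = 0. Conditioning on the first hour:
t(Under Repair) = 1 + 0.23·t(Under Repair) + 0.37·t(Idle)
t(Idle) = 1 + 0.33·t(Under Repair) + 0.36·t(Idle)
Solving: t(Under Repair) = 2.7246, t(Idle) = 2.9674.
Expected hours from Idle to Degraded: 2.9674.

2.9674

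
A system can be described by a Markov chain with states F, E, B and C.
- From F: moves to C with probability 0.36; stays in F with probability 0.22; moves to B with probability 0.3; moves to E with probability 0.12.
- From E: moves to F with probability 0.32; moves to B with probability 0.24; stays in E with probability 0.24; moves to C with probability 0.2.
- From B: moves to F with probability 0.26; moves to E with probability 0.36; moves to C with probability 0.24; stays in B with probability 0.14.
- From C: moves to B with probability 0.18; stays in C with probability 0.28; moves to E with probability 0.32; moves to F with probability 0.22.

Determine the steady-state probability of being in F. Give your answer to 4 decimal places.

Let the stationary distribution be π with π = πP and π_1 + π_2 + π_3 + π_4 = 1.
π_1 = 0.22·π_1 + 0.32·π_2 + 0.26·π_3 + 0.22·π_4
π_2 = 0.12·π_1 + 0.24·π_2 + 0.36·π_3 + 0.32·π_4
π_3 = 0.3·π_1 + 0.24·π_2 + 0.14·π_3 + 0.18·π_4
Solving with the normalization constraint gives π = (0.2544, 0.2572, 0.2173, 0.2711).
So the stationary probability of F is 0.2544.

0.2544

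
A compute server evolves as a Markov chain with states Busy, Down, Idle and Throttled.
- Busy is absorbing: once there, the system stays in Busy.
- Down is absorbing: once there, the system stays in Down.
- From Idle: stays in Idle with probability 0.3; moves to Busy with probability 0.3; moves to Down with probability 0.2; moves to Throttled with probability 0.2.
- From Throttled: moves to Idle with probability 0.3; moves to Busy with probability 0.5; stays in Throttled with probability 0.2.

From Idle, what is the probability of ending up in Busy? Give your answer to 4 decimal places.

0.6800

Let h(s) be the probability of absorption at Busy starting from transient state s. Then h(Busy) = 1 and h(Down) = 0. By first-step analysis:
h(Idle) = 0.3·1 + 0.2·0 + 0.3·h(Idle) + 0.2·h(Throttled)
h(Throttled) = 0.5·1 + 0.3·h(Idle) + 0.2·h(Throttled)
Solving: h(Idle) = 0.6800, h(Throttled) = 0.8800.
Starting from Idle, the probability is 0.6800.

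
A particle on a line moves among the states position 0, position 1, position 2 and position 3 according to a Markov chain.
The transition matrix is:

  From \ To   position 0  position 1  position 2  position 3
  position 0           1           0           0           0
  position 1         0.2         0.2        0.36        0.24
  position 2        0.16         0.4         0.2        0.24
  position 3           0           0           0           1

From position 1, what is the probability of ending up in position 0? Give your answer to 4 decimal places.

Let h(s) be the probability of absorption at position 0 starting from transient state s. Then h(position 0) = 1 and h(position 3) = 0. By first-step analysis:
h(position 1) = 0.2·1 + 0.2·h(position 1) + 0.36·h(position 2) + 0.24·0
h(position 2) = 0.16·1 + 0.4·h(position 1) + 0.2·h(position 2) + 0.24·0
Solving: h(position 1) = 0.4387, h(position 2) = 0.4194.
Starting from position 1, the probability is 0.4387.

0.4387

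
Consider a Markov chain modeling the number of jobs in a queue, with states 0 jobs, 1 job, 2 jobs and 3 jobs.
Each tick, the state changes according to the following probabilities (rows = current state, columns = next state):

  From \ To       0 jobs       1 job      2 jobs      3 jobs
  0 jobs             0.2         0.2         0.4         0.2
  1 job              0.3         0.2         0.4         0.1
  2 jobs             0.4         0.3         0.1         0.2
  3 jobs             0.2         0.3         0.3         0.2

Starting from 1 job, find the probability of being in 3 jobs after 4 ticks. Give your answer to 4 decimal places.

Propagate the distribution vector 4 ticks from 1 job.
After 0 ticks: (0.0000, 1.0000, 0.0000, 0.0000)
After 1 tick: (0.3000, 0.2000, 0.4000, 0.1000)
After 2 ticks: (0.3000, 0.2500, 0.2700, 0.1800)
After 3 ticks: (0.2790, 0.2450, 0.3010, 0.1750)
After 4 ticks: (0.2847, 0.2476, 0.2922, 0.1755)
P(in 3 jobs after 4 ticks) = 0.1755

0.1755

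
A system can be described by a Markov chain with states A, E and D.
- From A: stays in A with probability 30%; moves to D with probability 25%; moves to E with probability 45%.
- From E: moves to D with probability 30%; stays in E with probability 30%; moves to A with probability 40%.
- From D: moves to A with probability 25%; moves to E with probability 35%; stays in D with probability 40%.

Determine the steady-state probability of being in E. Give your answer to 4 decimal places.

Let the stationary distribution be π with π = πP and π_1 + π_2 + π_3 = 1.
π_1 = 0.3·π_1 + 0.4·π_2 + 0.25·π_3
π_2 = 0.45·π_1 + 0.3·π_2 + 0.35·π_3
Solving with the normalization constraint gives π = (0.3206, 0.3639, 0.3155).
So the stationary probability of E is 0.3639.

0.3639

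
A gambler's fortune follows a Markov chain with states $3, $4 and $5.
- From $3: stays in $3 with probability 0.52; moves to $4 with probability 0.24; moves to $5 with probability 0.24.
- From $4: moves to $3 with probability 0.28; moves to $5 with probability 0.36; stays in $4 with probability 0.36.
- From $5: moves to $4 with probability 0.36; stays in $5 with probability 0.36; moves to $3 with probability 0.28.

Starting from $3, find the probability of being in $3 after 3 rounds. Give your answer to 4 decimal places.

0.3772

Propagate the distribution vector 3 rounds from $3.
After 0 rounds: (1.0000, 0.0000, 0.0000)
After 1 round: (0.5200, 0.2400, 0.2400)
After 2 rounds: (0.4048, 0.2976, 0.2976)
After 3 rounds: (0.3772, 0.3114, 0.3114)
P(in $3 after 3 rounds) = 0.3772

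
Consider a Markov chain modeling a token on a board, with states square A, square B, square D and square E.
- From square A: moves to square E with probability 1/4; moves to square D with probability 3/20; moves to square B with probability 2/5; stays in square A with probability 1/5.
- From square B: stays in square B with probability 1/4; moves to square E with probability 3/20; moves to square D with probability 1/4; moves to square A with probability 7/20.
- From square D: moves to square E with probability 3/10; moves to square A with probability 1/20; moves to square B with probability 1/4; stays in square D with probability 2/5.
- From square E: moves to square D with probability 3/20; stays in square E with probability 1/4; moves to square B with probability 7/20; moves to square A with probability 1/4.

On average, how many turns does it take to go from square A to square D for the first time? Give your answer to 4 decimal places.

5.4394

Let t(s) be the expected number of turns to first reach square D from state s, with t(square D) = 0. Conditioning on the first turn:
t(square A) = 1 + 0.2·t(square A) + 0.4·t(square B) + 0.25·t(square E)
t(square B) = 1 + 0.35·t(square A) + 0.25·t(square B) + 0.15·t(square E)
t(square E) = 1 + 0.25·t(square A) + 0.35·t(square B) + 0.25·t(square E)
Solving: t(square A) = 5.4394, t(square B) = 4.9644, t(square E) = 5.4632.
Expected turns from square A to square D: 5.4394.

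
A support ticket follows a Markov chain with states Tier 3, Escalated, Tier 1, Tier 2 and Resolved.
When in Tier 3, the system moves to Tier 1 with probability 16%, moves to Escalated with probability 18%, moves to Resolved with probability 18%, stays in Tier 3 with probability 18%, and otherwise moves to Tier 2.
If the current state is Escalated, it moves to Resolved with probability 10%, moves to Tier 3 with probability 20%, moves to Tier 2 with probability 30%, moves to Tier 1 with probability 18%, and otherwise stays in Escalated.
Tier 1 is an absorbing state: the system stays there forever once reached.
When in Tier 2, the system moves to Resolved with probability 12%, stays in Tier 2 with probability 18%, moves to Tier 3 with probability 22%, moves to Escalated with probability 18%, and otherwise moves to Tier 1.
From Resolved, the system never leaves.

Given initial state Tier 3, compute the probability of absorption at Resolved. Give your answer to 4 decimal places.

Let h(s) be the probability of absorption at Resolved starting from transient state s. Then h(Resolved) = 1 and h(Tier 1) = 0. By first-step analysis:
h(Tier 3) = 0.18·h(Tier 3) + 0.18·h(Escalated) + 0.16·0 + 0.3·h(Tier 2) + 0.18·1
h(Escalated) = 0.2·h(Tier 3) + 0.22·h(Escalated) + 0.18·0 + 0.3·h(Tier 2) + 0.1·1
h(Tier 2) = 0.22·h(Tier 3) + 0.18·h(Escalated) + 0.3·0 + 0.18·h(Tier 2) + 0.12·1
Solving: h(Tier 3) = 0.4253, h(Escalated) = 0.3685, h(Tier 2) = 0.3413.
Starting from Tier 3, the probability is 0.4253.

0.4253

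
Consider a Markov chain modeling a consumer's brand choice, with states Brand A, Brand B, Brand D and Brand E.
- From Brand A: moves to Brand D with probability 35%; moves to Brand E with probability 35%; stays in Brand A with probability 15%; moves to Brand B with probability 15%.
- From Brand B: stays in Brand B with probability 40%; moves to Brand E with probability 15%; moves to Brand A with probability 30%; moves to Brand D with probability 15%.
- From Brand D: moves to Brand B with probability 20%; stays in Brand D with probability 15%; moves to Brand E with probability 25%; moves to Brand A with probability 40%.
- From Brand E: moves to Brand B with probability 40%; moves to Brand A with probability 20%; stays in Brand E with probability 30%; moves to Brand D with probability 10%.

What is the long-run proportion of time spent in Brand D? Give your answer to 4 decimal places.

0.1880

Let the stationary distribution be π with π = πP and π_1 + π_2 + π_3 + π_4 = 1.
π_1 = 0.15·π_1 + 0.3·π_2 + 0.4·π_3 + 0.2·π_4
π_2 = 0.15·π_1 + 0.4·π_2 + 0.2·π_3 + 0.4·π_4
π_3 = 0.35·π_1 + 0.15·π_2 + 0.15·π_3 + 0.1·π_4
Solving with the normalization constraint gives π = (0.2547, 0.2987, 0.1880, 0.2585).
So the stationary probability of Brand D is 0.1880.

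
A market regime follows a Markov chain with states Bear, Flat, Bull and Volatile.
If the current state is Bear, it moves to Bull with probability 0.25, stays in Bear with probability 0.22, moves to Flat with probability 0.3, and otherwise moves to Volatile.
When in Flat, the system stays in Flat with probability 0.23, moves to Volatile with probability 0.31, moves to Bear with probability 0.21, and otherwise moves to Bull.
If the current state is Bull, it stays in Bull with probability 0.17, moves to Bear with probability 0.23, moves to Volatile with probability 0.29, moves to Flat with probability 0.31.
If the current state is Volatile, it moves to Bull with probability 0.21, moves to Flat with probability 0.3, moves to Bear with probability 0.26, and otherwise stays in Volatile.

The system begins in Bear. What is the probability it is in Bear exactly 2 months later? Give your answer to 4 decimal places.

Propagate the distribution vector 2 months from Bear.
After 0 months: (1.0000, 0.0000, 0.0000, 0.0000)
After 1 month: (0.2200, 0.3000, 0.2500, 0.2300)
After 2 months: (0.2287, 0.2815, 0.2208, 0.2690)
P(in Bear after 2 months) = 0.2287

0.2287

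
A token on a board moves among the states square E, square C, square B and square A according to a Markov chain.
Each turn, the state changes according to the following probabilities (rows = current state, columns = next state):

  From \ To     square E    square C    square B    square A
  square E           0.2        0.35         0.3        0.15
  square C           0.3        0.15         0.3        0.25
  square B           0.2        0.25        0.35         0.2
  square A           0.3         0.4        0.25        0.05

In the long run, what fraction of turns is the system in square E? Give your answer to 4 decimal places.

Let the stationary distribution be π with π = πP and π_1 + π_2 + π_3 + π_4 = 1.
π_1 = 0.2·π_1 + 0.3·π_2 + 0.2·π_3 + 0.3·π_4
π_2 = 0.35·π_1 + 0.15·π_2 + 0.25·π_3 + 0.4·π_4
π_3 = 0.3·π_1 + 0.3·π_2 + 0.35·π_3 + 0.25·π_4
Solving with the normalization constraint gives π = (0.2449, 0.2734, 0.3066, 0.1752).
So the stationary probability of square E is 0.2449.

0.2449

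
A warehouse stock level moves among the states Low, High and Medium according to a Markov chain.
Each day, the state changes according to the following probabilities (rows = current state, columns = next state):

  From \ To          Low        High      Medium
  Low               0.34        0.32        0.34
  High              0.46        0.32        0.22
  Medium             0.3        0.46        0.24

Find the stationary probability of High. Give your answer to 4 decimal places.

Let the stationary distribution be π with π = πP and π_1 + π_2 + π_3 = 1.
π_1 = 0.34·π_1 + 0.46·π_2 + 0.3·π_3
π_2 = 0.32·π_1 + 0.32·π_2 + 0.46·π_3
Solving with the normalization constraint gives π = (0.3721, 0.3578, 0.2701).
So the stationary probability of High is 0.3578.

0.3578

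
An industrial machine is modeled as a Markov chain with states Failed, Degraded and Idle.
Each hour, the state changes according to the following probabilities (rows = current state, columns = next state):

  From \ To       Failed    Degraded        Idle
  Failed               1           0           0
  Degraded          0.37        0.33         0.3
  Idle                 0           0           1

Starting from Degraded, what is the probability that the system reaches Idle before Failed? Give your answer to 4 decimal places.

Let h(s) be the probability of absorption at Idle starting from transient state s. Then h(Idle) = 1 and h(Failed) = 0. By first-step analysis:
h(Degraded) = 0.37·0 + 0.33·h(Degraded) + 0.3·1
Solving: h(Degraded) = 0.4478.
Starting from Degraded, the probability is 0.4478.

0.4478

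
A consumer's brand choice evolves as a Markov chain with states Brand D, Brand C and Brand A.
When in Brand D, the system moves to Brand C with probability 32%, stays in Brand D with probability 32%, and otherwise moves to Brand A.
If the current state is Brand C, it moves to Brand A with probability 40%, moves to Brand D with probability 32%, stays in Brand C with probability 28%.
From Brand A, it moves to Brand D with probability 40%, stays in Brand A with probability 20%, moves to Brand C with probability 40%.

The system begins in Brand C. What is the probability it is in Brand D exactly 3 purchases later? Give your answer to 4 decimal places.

Propagate the distribution vector 3 purchases from Brand C.
After 0 purchases: (0.0000, 1.0000, 0.0000)
After 1 purchase: (0.3200, 0.2800, 0.4000)
After 2 purchases: (0.3520, 0.3408, 0.3072)
After 3 purchases: (0.3446, 0.3309, 0.3245)
P(in Brand D after 3 purchases) = 0.3446

0.3446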